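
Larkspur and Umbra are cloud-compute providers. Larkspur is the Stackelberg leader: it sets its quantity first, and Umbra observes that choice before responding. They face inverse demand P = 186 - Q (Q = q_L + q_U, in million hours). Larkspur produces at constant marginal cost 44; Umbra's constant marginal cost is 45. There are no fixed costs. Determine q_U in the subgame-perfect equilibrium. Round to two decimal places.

The follower Umbra best-responds to any q_L: π_U = (186 - Q)q_U - 45q_U.
Setting the follower's marginal profit to zero, 141 - q_L - 2q_U = 0, i.e. q_U = (141 - q_L)/2.
The leader anticipates this reaction. Substituting into P = 186 - Q gives P = 231/2 - (1/2)q_L, so π_L = (231/2 - (1/2)q_L)q_L - 44q_L.
The leader's first-order condition 143/2 - q_L = 0 yields q_L = 143/2.
Then q_U = (141 - 143/2)/2 = 139/4.

34.75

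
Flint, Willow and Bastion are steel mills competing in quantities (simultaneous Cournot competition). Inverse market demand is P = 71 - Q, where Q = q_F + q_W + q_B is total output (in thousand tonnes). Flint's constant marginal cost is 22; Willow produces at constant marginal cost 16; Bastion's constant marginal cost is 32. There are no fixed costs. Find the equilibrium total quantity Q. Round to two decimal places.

35.75

Flint's profit: π_F = (71 - Q)q_F - (22q_F). Setting ∂π_F/∂q_F = 0: 49 - 2q_F - (q_W + q_B) = 0.
Willow's first-order condition: 55 - 2q_W - (q_F + q_B) = 0.
Bastion's first-order condition: 39 - 2q_B - (q_F + q_W) = 0.
Summing all 3 equations gives 143 − 4Q = 0, hence Q = 143/4.
Back-substituting: q_F = (49 − 143/4) = 53/4, q_W = (55 − 143/4) = 77/4, q_B = (39 − 143/4) = 13/4.
Total output Q = 53/4 + 77/4 + 13/4 = 143/4.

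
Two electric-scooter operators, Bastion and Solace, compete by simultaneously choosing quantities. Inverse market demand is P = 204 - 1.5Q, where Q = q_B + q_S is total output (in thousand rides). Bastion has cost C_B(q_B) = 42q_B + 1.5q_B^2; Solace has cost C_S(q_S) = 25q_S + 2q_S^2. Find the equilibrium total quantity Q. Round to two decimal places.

42.68

Bastion's profit: π_B = (204 - 1.5Q)q_B - (42q_B + (3/2)q_B²). Setting ∂π_B/∂q_B = 0: 162 - 6q_B - (3/2)(q_S) = 0.
Solace's profit: π_S = (204 - 1.5Q)q_S - (25q_S + 2q_S²). Setting ∂π_S/∂q_S = 0: 179 - 7q_S - (3/2)(q_B) = 0.
Best responses: q_B = (162 - (3/2)q_S)/6, q_S = (179 - (3/2)q_B)/7.
Solving the pair: q_B = 1154/53, q_S = 1108/53.
Total output Q = 1154/53 + 1108/53 = 42.6792.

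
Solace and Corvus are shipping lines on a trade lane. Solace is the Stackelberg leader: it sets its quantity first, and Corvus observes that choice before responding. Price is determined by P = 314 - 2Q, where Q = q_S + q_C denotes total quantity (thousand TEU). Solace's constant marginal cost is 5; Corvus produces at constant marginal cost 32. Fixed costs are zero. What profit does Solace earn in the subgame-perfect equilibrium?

7056

Solve by backward induction. Given q_S, the follower Corvus maximises π_C = (314 - 2q_S - 2q_C)q_C - 32q_C.
Setting the follower's marginal profit to zero, 282 - 2q_S - 4q_C = 0, i.e. q_C = (282 - 2q_S)/4.
Solace substitutes q_C(q_S) into its own profit: π_S = q_S(314 - 2q_S - (282 - 2q_S)/2) - 5q_S = (173 - q_S)q_S - 5q_S.
The leader's first-order condition 168 - 2q_S = 0 yields q_S = 84.
Then q_C = (282 - 2·84)/4 = 57/2.
Price P = 314 - 2·(225/2) = 89.
Solace's profit: (89 - 5)·84 = 7056.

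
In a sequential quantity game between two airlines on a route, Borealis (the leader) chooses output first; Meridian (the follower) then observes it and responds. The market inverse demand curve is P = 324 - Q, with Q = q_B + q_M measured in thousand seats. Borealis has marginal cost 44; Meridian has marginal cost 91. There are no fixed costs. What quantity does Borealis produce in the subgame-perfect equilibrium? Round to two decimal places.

163.50

The follower Meridian best-responds to any q_B: π_M = (324 - Q)q_M - 91q_M.
Follower FOC: 233 - q_B - 2q_M = 0, so q_M(q_B) = (233 - q_B)/2.
Borealis substitutes q_M(q_B) into its own profit: π_B = q_B(324 - q_B - (233 - q_B)/2) - 44q_B = (415/2 - (1/2)q_B)q_B - 44q_B.
The leader's first-order condition 327/2 - q_B = 0 yields q_B = 327/2.
Then q_M = (233 - 327/2)/2 = 139/4.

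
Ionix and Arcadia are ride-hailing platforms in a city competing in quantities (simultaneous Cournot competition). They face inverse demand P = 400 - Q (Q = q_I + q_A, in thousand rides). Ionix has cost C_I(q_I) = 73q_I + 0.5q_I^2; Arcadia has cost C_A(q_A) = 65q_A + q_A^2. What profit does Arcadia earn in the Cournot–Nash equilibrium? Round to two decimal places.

Ionix's profit: π_I = (400 - Q)q_I - (73q_I + (1/2)q_I²). Setting ∂π_I/∂q_I = 0: 327 - 3q_I - (q_A) = 0.
Arcadia's profit: π_A = (400 - Q)q_A - (65q_A + q_A²). Setting ∂π_A/∂q_A = 0: 335 - 4q_A - (q_I) = 0.
So q_I = (327 - q_A)/3 and q_A = (335 - q_I)/4.
Solving the pair: q_I = 973/11, q_A = 678/11.
Price P = 400 - 1651/11 = 249.9091.
Arcadia's profit: 249.9091·(678/11) - 65·(678/11) - (678/11)² = 7598.0826.

7598.08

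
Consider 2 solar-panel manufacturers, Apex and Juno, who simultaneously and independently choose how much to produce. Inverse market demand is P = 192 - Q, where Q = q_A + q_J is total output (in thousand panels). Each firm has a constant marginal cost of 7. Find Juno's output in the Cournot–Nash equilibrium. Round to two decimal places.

Each firm earns π_i = (192 - Q)q_i - 7q_i.
Setting ∂π_i/∂q_i = 0 with rivals' quantities fixed: 185 - 2q_i - q_j = 0.
With identical firms every q_j equals q_i, so q_j = q_i and 185 = 3q_i, giving q_i = 185/3.

61.67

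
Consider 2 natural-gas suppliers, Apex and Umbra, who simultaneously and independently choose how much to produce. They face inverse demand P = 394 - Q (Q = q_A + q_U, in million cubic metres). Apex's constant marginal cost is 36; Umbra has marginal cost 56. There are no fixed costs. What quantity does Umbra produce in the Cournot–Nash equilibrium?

Apex's profit: π_A = (394 - Q)q_A - (36q_A). Setting ∂π_A/∂q_A = 0: 358 - 2q_A - (q_U) = 0.
Umbra's profit: π_U = (394 - Q)q_U - (56q_U). Setting ∂π_U/∂q_U = 0: 338 - 2q_U - (q_A) = 0.
So q_A = (358 - q_U)/2 and q_U = (338 - q_A)/2.
Solving the pair: q_A = 126, q_U = 106.

106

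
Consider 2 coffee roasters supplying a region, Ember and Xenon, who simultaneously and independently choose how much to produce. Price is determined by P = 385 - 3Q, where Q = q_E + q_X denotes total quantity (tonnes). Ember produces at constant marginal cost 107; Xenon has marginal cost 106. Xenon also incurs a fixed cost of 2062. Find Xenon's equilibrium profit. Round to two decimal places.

Ember's profit: π_E = (385 - 3Q)q_E - (107q_E). Setting ∂π_E/∂q_E = 0: 278 - 6q_E - 3(q_X) = 0.
Xenon's profit: π_X = (385 - 3Q)q_X - (106q_X). Setting ∂π_X/∂q_X = 0: 279 - 6q_X - 3(q_E) = 0.
Best responses: q_E = (278 - 3q_X)/6, q_X = (279 - 3q_E)/6.
Substituting one into the other gives q_E = 277/9 and q_X = 280/9.
Price P = 385 - 3·(557/9) = 598/3.
Xenon's profit: (598/3 - 106)·(280/9) - 2062 = 841.7037.

841.70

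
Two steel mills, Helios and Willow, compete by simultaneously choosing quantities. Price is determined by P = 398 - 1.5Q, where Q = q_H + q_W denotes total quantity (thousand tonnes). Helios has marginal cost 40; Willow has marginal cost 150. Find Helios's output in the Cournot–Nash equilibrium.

Helios's profit: π_H = (398 - 1.5Q)q_H - (40q_H). Setting ∂π_H/∂q_H = 0: 358 - 3q_H - (3/2)(q_W) = 0.
Willow's profit: π_W = (398 - 1.5Q)q_W - (150q_W). Setting ∂π_W/∂q_W = 0: 248 - 3q_W - (3/2)(q_H) = 0.
Rearranging gives the reaction functions q_H = (358 - (3/2)q_W)/3 and q_W = (248 - (3/2)q_H)/3.
Substituting one into the other gives q_H = 104 and q_W = 92/3.

104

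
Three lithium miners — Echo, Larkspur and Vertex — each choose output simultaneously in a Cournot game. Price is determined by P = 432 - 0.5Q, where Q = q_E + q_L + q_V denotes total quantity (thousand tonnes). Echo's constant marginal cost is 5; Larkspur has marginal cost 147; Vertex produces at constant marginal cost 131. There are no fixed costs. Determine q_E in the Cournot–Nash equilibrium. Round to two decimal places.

347.50

Echo's profit: π_E = (432 - 0.5Q)q_E - (5q_E). Setting ∂π_E/∂q_E = 0: 427 - q_E - (1/2)(q_L + q_V) = 0.
Larkspur's profit: π_L = (432 - 0.5Q)q_L - (147q_L). Setting ∂π_L/∂q_L = 0: 285 - q_L - (1/2)(q_E + q_V) = 0.
Vertex's first-order condition: 301 - q_V - (1/2)(q_E + q_L) = 0.
Adding the 3 first-order conditions: 1013 − 2Q = 0, so Q = 1013/2.
Back-substituting: q_E = (427 − 1013/4)/(1/2) = 695/2, q_L = (285 − 1013/4)/(1/2) = 127/2, q_V = (301 − 1013/4)/(1/2) = 191/2.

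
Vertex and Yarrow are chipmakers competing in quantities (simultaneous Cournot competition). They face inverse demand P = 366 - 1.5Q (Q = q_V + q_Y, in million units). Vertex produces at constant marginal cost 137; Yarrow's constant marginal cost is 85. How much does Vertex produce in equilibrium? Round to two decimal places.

39.33

Vertex's profit: π_V = (366 - 1.5Q)q_V - (137q_V). Setting ∂π_V/∂q_V = 0: 229 - 3q_V - (3/2)(q_Y) = 0.
Yarrow's profit: π_Y = (366 - 1.5Q)q_Y - (85q_Y). Setting ∂π_Y/∂q_Y = 0: 281 - 3q_Y - (3/2)(q_V) = 0.
Best responses: q_V = (229 - (3/2)q_Y)/3, q_Y = (281 - (3/2)q_V)/3.
Solving the pair: q_V = 118/3, q_Y = 74.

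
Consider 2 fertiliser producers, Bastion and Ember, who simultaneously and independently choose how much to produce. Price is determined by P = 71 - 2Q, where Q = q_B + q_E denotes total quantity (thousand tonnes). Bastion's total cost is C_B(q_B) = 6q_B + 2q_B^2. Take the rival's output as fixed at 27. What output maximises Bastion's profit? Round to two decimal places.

1.38

With the rival's output fixed at 27, Bastion's profit is π_B = (71 - 2·27 - 2q_B)q_B - (6q_B + 2q_B²) = (17 - 2q_B)q_B - (6q_B + 2q_B²).
∂π_B/∂q_B = 11 - 8q_B = 0, so q_B = 11/8.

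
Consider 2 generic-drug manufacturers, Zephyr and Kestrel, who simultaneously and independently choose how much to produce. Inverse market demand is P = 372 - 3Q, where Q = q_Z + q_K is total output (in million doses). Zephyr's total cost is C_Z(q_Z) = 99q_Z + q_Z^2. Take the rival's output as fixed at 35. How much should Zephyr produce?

21

With the rival's output fixed at 35, Zephyr's profit is π_Z = (372 - 3·35 - 3q_Z)q_Z - (99q_Z + q_Z²) = (267 - 3q_Z)q_Z - (99q_Z + q_Z²).
∂π_Z/∂q_Z = 168 - 8q_Z = 0, so q_Z = 21.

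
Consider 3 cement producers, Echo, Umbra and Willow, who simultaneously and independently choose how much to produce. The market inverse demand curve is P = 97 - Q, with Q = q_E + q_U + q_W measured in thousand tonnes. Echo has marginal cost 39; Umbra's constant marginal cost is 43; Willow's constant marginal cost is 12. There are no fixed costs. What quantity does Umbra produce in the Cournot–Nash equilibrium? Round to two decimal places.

Echo's profit: π_E = (97 - Q)q_E - (39q_E). Setting ∂π_E/∂q_E = 0: 58 - 2q_E - (q_U + q_W) = 0.
Umbra's first-order condition: 54 - 2q_U - (q_E + q_W) = 0.
Willow's profit: π_W = (97 - Q)q_W - (12q_W). Setting ∂π_W/∂q_W = 0: 85 - 2q_W - (q_E + q_U) = 0.
Adding the 3 conditions: 197 − 2Q − 2Q = 0, i.e. Q = 197/4.
Back-substituting: q_E = (58 − 197/4) = 35/4, q_U = (54 − 197/4) = 19/4, q_W = (85 − 197/4) = 143/4.

4.75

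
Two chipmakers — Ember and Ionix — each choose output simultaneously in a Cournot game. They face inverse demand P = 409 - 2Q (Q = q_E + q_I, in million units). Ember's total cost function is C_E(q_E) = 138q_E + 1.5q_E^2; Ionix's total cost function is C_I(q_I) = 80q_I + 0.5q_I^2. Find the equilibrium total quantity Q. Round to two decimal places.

79.29

Ember's profit: π_E = (409 - 2Q)q_E - (138q_E + (3/2)q_E²). Setting ∂π_E/∂q_E = 0: 271 - 7q_E - 2(q_I) = 0.
Ionix's first-order condition: 329 - 5q_I - 2(q_E) = 0.
Rearranging gives the reaction functions q_E = (271 - 2q_I)/7 and q_I = (329 - 2q_E)/5.
Substituting one into the other gives q_E = 697/31 and q_I = 1761/31.
Total output Q = 697/31 + 1761/31 = 79.2903.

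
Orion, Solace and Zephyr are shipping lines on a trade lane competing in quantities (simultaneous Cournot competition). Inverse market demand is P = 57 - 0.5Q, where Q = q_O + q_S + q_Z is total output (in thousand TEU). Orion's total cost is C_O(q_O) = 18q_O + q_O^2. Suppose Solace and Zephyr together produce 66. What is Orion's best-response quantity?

With rivals' combined output fixed at 66, Orion's profit is π_O = (57 - (1/2)·66 - (1/2)q_O)q_O - (18q_O + q_O²) = (24 - (1/2)q_O)q_O - (18q_O + q_O²).
∂π_O/∂q_O = 6 - 3q_O = 0, so q_O = 2.

2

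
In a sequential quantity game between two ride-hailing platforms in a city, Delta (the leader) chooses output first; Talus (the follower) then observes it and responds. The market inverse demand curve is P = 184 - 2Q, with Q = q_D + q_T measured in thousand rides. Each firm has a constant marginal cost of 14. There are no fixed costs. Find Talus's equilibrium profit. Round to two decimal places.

903.13

Solve by backward induction. Given q_D, the follower Talus maximises π_T = (184 - 2q_D - 2q_T)q_T - 14q_T.
∂π_T/∂q_T = 170 - 2q_D - 4q_T = 0 gives the reaction function q_T = (170 - 2q_D)/4.
The leader anticipates this reaction. Substituting into P = 184 - 2Q gives P = 99 - q_D, so π_D = (99 - q_D)q_D - 14q_D.
Leader FOC: 85 - 2q_D = 0, so q_D = 85/2.
Then q_T = (170 - 2·(85/2))/4 = 85/4.
Price P = 184 - 2·(255/4) = 113/2.
Talus's profit: (113/2 - 14)·(85/4) = 903.1250.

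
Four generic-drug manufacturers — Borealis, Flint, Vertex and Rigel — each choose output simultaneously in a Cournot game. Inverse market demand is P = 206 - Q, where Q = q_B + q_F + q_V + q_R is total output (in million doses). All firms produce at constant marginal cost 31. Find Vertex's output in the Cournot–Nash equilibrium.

35

Each firm earns π_i = (206 - Q)q_i - 31q_i.
Setting ∂π_i/∂q_i = 0 with rivals' quantities fixed: 175 - 2q_i - Σ_{j≠i} q_j = 0.
By symmetry each firm produces the same amount; substituting Σ_{j≠i} q_j = 3q_i yields q_i = 175/5 = 35.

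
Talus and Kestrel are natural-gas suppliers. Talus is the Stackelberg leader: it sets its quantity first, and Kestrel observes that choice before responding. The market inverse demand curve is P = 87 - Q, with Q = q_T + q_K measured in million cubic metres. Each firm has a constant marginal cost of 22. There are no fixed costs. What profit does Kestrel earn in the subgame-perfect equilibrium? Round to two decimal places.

Solve by backward induction. Given q_T, the follower Kestrel maximises π_K = (87 - q_T - q_K)q_K - 22q_K.
Follower FOC: 65 - q_T - 2q_K = 0, so q_K(q_T) = (65 - q_T)/2.
The leader anticipates this reaction. Substituting into P = 87 - Q gives P = 109/2 - (1/2)q_T, so π_T = (109/2 - (1/2)q_T)q_T - 22q_T.
Maximising: ∂π_T/∂q_T = 65/2 - q_T = 0, giving q_T = 65/2.
Then q_K = (65 - 65/2)/2 = 65/4.
Price P = 87 - 195/4 = 153/4.
Kestrel's profit: (153/4 - 22)·(65/4) = 264.0625.

264.06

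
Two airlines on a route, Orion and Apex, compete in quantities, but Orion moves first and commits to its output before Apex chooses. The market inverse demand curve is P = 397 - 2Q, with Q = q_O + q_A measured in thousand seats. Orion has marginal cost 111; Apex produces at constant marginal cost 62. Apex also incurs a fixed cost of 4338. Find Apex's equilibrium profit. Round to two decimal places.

Solve by backward induction. Given q_O, the follower Apex maximises π_A = (397 - 2q_O - 2q_A)q_A - 62q_A.
Follower FOC: 335 - 2q_O - 4q_A = 0, so q_A(q_O) = (335 - 2q_O)/4.
Orion substitutes q_A(q_O) into its own profit: π_O = q_O(397 - 2q_O - (335 - 2q_O)/2) - 111q_O = (459/2 - q_O)q_O - 111q_O.
Maximising: ∂π_O/∂q_O = 237/2 - 2q_O = 0, giving q_O = 237/4.
Then q_A = (335 - 2·(237/4))/4 = 433/8.
Price P = 397 - 2·(907/8) = 681/4.
Apex's profit: (681/4 - 62)·(433/8) - 4338 = 1521.0313.

1521.03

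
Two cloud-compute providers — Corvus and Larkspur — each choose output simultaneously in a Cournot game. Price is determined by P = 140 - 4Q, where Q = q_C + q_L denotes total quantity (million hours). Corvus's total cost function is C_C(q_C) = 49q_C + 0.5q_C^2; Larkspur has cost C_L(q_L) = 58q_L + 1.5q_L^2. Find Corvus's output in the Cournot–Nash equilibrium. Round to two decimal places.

8.11

Corvus's profit: π_C = (140 - 4Q)q_C - (49q_C + (1/2)q_C²). Setting ∂π_C/∂q_C = 0: 91 - 9q_C - 4(q_L) = 0.
Larkspur's first-order condition: 82 - 11q_L - 4(q_C) = 0.
Rearranging gives the reaction functions q_C = (91 - 4q_L)/9 and q_L = (82 - 4q_C)/11.
Substituting one into the other gives q_C = 673/83 and q_L = 374/83.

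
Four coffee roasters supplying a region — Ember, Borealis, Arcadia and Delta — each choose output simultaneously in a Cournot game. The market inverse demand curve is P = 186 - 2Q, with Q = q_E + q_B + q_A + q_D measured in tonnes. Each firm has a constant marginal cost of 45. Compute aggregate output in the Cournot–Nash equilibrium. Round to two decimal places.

A representative firm's profit is π_i = q_i(186 - 2Q) - 45q_i.
First-order condition (treating rivals' output as given): 141 - 4q_i - 2·Σ_{j≠i} q_j = 0.
With identical firms every q_j equals q_i, so Σ_{j≠i} q_j = 3q_i and 141 = 10q_i, giving q_i = 141/10.
Total output Q = 141/10 + 141/10 + 141/10 + 141/10 = 282/5.

56.40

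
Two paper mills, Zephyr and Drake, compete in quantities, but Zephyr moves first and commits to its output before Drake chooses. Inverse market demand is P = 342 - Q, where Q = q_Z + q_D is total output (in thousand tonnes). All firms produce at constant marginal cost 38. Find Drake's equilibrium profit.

5776

The follower Drake best-responds to any q_Z: π_D = (342 - Q)q_D - 38q_D.
Follower FOC: 304 - q_Z - 2q_D = 0, so q_D(q_Z) = (304 - q_Z)/2.
The leader anticipates this reaction. Substituting into P = 342 - Q gives P = 190 - (1/2)q_Z, so π_Z = (190 - (1/2)q_Z)q_Z - 38q_Z.
Leader FOC: 152 - q_Z = 0, so q_Z = 152.
Then q_D = (304 - 152)/2 = 76.
Price P = 342 - 228 = 114.
Drake's profit: (114 - 38)·76 = 5776.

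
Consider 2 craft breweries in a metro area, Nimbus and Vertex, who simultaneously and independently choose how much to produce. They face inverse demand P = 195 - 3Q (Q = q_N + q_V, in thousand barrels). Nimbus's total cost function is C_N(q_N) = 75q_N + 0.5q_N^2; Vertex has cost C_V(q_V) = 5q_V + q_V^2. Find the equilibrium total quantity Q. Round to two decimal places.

28.94

Nimbus's profit: π_N = (195 - 3Q)q_N - (75q_N + (1/2)q_N²). Setting ∂π_N/∂q_N = 0: 120 - 7q_N - 3(q_V) = 0.
Vertex's first-order condition: 190 - 8q_V - 3(q_N) = 0.
Best responses: q_N = (120 - 3q_V)/7, q_V = (190 - 3q_N)/8.
Solving the pair: q_N = 390/47, q_V = 970/47.
Total output Q = 390/47 + 970/47 = 1360/47.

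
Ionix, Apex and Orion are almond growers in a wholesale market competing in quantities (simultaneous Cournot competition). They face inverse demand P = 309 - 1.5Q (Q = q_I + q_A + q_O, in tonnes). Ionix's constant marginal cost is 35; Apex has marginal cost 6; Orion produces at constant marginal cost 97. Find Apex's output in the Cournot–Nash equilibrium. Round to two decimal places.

Ionix's profit: π_I = (309 - 1.5Q)q_I - (35q_I). Setting ∂π_I/∂q_I = 0: 274 - 3q_I - (3/2)(q_A + q_O) = 0.
Apex's first-order condition: 303 - 3q_A - (3/2)(q_I + q_O) = 0.
Orion's first-order condition: 212 - 3q_O - (3/2)(q_I + q_A) = 0.
Adding the 3 conditions: 789 − 3Q − 3Q = 0, i.e. Q = 263/2.
Back-substituting: q_I = (274 − 789/4)/(3/2) = 307/6, q_A = (303 − 789/4)/(3/2) = 141/2, q_O = (212 − 789/4)/(3/2) = 59/6.

70.50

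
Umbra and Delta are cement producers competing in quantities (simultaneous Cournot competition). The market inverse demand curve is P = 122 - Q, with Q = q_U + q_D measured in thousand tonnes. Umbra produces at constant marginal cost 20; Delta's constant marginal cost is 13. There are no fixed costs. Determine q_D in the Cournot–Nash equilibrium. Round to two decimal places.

38.67

Umbra's profit: π_U = (122 - Q)q_U - (20q_U). Setting ∂π_U/∂q_U = 0: 102 - 2q_U - (q_D) = 0.
Delta's first-order condition: 109 - 2q_D - (q_U) = 0.
Best responses: q_U = (102 - q_D)/2, q_D = (109 - q_U)/2.
Substituting one into the other gives q_U = 95/3 and q_D = 116/3.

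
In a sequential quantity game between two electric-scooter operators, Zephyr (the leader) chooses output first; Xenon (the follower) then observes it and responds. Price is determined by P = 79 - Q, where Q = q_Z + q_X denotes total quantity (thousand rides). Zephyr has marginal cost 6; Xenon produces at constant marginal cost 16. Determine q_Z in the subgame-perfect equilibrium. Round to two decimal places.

The follower Xenon best-responds to any q_Z: π_X = (79 - Q)q_X - 16q_X.
Follower FOC: 63 - q_Z - 2q_X = 0, so q_X(q_Z) = (63 - q_Z)/2.
The leader anticipates this reaction. Substituting into P = 79 - Q gives P = 95/2 - (1/2)q_Z, so π_Z = (95/2 - (1/2)q_Z)q_Z - 6q_Z.
The leader's first-order condition 83/2 - q_Z = 0 yields q_Z = 83/2.
Then q_X = (63 - 83/2)/2 = 43/4.

41.50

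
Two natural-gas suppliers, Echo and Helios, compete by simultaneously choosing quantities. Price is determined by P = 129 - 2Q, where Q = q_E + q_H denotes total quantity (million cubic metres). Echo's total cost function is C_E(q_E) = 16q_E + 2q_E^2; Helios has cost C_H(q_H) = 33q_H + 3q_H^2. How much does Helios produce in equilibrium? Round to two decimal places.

7.13

Echo's profit: π_E = (129 - 2Q)q_E - (16q_E + 2q_E²). Setting ∂π_E/∂q_E = 0: 113 - 8q_E - 2(q_H) = 0.
Helios's profit: π_H = (129 - 2Q)q_H - (33q_H + 3q_H²). Setting ∂π_H/∂q_H = 0: 96 - 10q_H - 2(q_E) = 0.
So q_E = (113 - 2q_H)/8 and q_H = (96 - 2q_E)/10.
Substituting one into the other gives q_E = 469/38 and q_H = 271/38.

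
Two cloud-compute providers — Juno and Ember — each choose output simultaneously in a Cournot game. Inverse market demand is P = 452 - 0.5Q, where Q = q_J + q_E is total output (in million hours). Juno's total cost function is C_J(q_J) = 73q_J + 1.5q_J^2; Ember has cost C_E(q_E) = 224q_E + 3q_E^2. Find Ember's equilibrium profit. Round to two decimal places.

2372.56

Juno's profit: π_J = (452 - 0.5Q)q_J - (73q_J + (3/2)q_J²). Setting ∂π_J/∂q_J = 0: 379 - 4q_J - (1/2)(q_E) = 0.
Ember's first-order condition: 228 - 7q_E - (1/2)(q_J) = 0.
Rearranging gives the reaction functions q_J = (379 - (1/2)q_E)/4 and q_E = (228 - (1/2)q_J)/7.
Substituting one into the other gives q_J = 91.4955 and q_E = 26.0360.
Price P = 452 - (1/2)·117.5315 = 393.2342.
Ember's profit: 393.2342·26.0360 - 224·26.0360 - 3·26.0360² = 2372.5631.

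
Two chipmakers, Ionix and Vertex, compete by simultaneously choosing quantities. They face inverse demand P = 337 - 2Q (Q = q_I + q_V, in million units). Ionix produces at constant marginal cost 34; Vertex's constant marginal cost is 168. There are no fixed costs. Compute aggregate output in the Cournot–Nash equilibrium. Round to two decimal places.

Ionix's profit: π_I = (337 - 2Q)q_I - (34q_I). Setting ∂π_I/∂q_I = 0: 303 - 4q_I - 2(q_V) = 0.
Vertex's profit: π_V = (337 - 2Q)q_V - (168q_V). Setting ∂π_V/∂q_V = 0: 169 - 4q_V - 2(q_I) = 0.
Best responses: q_I = (303 - 2q_V)/4, q_V = (169 - 2q_I)/4.
Solving the pair: q_I = 437/6, q_V = 35/6.
Total output Q = 437/6 + 35/6 = 236/3.

78.67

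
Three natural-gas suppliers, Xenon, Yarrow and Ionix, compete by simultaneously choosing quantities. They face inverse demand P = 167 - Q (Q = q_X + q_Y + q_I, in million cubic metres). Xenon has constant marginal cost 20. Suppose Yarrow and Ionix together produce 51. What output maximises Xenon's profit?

48

With rivals' combined output fixed at 51, Xenon's profit is π_X = (167 - 51 - q_X)q_X - (20q_X) = (116 - q_X)q_X - (20q_X).
∂π_X/∂q_X = 96 - 2q_X = 0, so q_X = 48.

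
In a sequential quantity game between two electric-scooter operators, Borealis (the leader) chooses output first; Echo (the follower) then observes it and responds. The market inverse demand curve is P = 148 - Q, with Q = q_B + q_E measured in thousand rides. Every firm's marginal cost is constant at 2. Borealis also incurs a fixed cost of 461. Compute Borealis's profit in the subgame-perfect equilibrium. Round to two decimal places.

2203.50

Solve by backward induction. Given q_B, the follower Echo maximises π_E = (148 - q_B - q_E)q_E - 2q_E.
Setting the follower's marginal profit to zero, 146 - q_B - 2q_E = 0, i.e. q_E = (146 - q_B)/2.
The leader anticipates this reaction. Substituting into P = 148 - Q gives P = 75 - (1/2)q_B, so π_B = (75 - (1/2)q_B)q_B - 2q_B.
Maximising: ∂π_B/∂q_B = 73 - q_B = 0, giving q_B = 73.
Then q_E = (146 - 73)/2 = 73/2.
Price P = 148 - 219/2 = 77/2.
Borealis's profit: (77/2 - 2)·73 - 461 = 2203.5000.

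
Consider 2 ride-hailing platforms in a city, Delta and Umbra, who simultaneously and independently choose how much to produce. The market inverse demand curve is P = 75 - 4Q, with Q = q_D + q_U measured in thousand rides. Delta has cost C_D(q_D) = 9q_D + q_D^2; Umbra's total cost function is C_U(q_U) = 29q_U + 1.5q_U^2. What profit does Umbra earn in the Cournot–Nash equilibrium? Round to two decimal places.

Delta's profit: π_D = (75 - 4Q)q_D - (9q_D + q_D²). Setting ∂π_D/∂q_D = 0: 66 - 10q_D - 4(q_U) = 0.
Umbra's profit: π_U = (75 - 4Q)q_U - (29q_U + (3/2)q_U²). Setting ∂π_U/∂q_U = 0: 46 - 11q_U - 4(q_D) = 0.
Rearranging gives the reaction functions q_D = (66 - 4q_U)/10 and q_U = (46 - 4q_D)/11.
Solving the pair: q_D = 271/47, q_U = 98/47.
Price P = 75 - 4·(369/47) = 43.5957.
Umbra's profit: 43.5957·(98/47) - 29·(98/47) - (3/2)(98/47)² = 23.9122.

23.91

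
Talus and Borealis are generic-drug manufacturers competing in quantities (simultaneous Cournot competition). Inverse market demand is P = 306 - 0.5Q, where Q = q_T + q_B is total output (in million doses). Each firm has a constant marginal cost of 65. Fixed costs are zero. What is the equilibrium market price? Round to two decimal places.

Each firm earns π_i = (306 - 0.5Q)q_i - 65q_i.
First-order condition (treating rivals' output as given): 241 - q_i - (1/2)q_j = 0.
By symmetry each firm produces the same amount; substituting q_j = q_i yields q_i = 241/(3/2) = 482/3.
Total output Q = 964/3, so price P = 306 - (1/2)·(964/3) = 436/3.

145.33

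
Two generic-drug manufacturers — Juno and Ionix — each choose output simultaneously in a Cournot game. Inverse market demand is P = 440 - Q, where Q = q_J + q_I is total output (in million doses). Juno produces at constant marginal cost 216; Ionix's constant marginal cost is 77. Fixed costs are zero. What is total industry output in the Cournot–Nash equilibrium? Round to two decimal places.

195.67

Juno's profit: π_J = (440 - Q)q_J - (216q_J). Setting ∂π_J/∂q_J = 0: 224 - 2q_J - (q_I) = 0.
Ionix's first-order condition: 363 - 2q_I - (q_J) = 0.
So q_J = (224 - q_I)/2 and q_I = (363 - q_J)/2.
Solving the pair: q_J = 85/3, q_I = 502/3.
Total output Q = 85/3 + 502/3 = 587/3.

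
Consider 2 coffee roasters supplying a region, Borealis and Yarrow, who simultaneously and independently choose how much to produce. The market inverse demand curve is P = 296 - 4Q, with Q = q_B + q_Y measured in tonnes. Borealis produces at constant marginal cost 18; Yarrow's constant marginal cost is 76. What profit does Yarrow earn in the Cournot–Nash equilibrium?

Borealis's profit: π_B = (296 - 4Q)q_B - (18q_B). Setting ∂π_B/∂q_B = 0: 278 - 8q_B - 4(q_Y) = 0.
Yarrow's first-order condition: 220 - 8q_Y - 4(q_B) = 0.
Rearranging gives the reaction functions q_B = (278 - 4q_Y)/8 and q_Y = (220 - 4q_B)/8.
Substituting one into the other gives q_B = 28 and q_Y = 27/2.
Price P = 296 - 4·(83/2) = 130.
Yarrow's profit: (130 - 76)·(27/2) = 729.

729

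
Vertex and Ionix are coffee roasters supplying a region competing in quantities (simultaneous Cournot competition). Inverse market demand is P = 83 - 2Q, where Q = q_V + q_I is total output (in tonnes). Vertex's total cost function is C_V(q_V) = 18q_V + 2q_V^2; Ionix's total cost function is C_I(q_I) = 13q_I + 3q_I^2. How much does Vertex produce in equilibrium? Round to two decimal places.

6.71

Vertex's profit: π_V = (83 - 2Q)q_V - (18q_V + 2q_V²). Setting ∂π_V/∂q_V = 0: 65 - 8q_V - 2(q_I) = 0.
Ionix's profit: π_I = (83 - 2Q)q_I - (13q_I + 3q_I²). Setting ∂π_I/∂q_I = 0: 70 - 10q_I - 2(q_V) = 0.
Best responses: q_V = (65 - 2q_I)/8, q_I = (70 - 2q_V)/10.
Substituting one into the other gives q_V = 255/38 and q_I = 215/38.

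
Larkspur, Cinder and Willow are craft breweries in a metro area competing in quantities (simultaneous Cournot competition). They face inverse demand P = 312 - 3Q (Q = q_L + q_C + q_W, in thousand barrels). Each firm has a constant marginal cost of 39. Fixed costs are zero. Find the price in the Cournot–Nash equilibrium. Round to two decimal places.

A representative firm's profit is π_i = q_i(312 - 3Q) - 39q_i.
First-order condition (treating rivals' output as given): 273 - 6q_i - 3·Σ_{j≠i} q_j = 0.
By symmetry each firm produces the same amount; substituting Σ_{j≠i} q_j = 2q_i yields q_i = 273/12 = 91/4.
Total output Q = 273/4, so price P = 312 - 3·(273/4) = 429/4.

107.25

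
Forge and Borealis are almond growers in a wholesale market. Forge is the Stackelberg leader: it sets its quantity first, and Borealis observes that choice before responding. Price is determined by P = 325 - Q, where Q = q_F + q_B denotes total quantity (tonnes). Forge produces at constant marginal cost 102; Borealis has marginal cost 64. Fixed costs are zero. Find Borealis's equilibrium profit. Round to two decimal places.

Solve by backward induction. Given q_F, the follower Borealis maximises π_B = (325 - q_F - q_B)q_B - 64q_B.
∂π_B/∂q_B = 261 - q_F - 2q_B = 0 gives the reaction function q_B = (261 - q_F)/2.
Forge substitutes q_B(q_F) into its own profit: π_F = q_F(325 - q_F - (261 - q_F)/2) - 102q_F = (389/2 - (1/2)q_F)q_F - 102q_F.
The leader's first-order condition 185/2 - q_F = 0 yields q_F = 185/2.
Then q_B = (261 - 185/2)/2 = 337/4.
Price P = 325 - 707/4 = 593/4.
Borealis's profit: (593/4 - 64)·(337/4) = 7098.0625.

7098.06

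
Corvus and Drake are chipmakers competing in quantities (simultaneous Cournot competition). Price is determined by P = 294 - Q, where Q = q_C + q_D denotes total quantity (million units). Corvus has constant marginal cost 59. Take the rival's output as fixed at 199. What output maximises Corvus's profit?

With the rival's output fixed at 199, Corvus's profit is π_C = (294 - 199 - q_C)q_C - (59q_C) = (95 - q_C)q_C - (59q_C).
∂π_C/∂q_C = 36 - 2q_C = 0, so q_C = 18.

18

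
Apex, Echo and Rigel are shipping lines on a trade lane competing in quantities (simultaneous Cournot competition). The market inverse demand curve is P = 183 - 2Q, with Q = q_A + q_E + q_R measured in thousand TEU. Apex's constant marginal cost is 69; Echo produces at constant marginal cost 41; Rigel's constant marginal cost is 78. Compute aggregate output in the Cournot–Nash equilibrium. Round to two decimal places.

Apex's profit: π_A = (183 - 2Q)q_A - (69q_A). Setting ∂π_A/∂q_A = 0: 114 - 4q_A - 2(q_E + q_R) = 0.
Echo's first-order condition: 142 - 4q_E - 2(q_A + q_R) = 0.
Rigel's first-order condition: 105 - 4q_R - 2(q_A + q_E) = 0.
Adding the 3 first-order conditions: 361 − 8Q = 0, so Q = 361/8.
Back-substituting: q_A = (114 − 361/4)/2 = 95/8, q_E = (142 − 361/4)/2 = 207/8, q_R = (105 − 361/4)/2 = 59/8.
Total output Q = 95/8 + 207/8 + 59/8 = 361/8.

45.13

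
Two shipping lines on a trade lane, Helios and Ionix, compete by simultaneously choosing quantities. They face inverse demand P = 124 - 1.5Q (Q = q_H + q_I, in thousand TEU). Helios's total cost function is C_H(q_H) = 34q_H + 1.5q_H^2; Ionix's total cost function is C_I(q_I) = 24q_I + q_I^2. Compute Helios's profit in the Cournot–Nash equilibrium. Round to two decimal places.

Helios's profit: π_H = (124 - 1.5Q)q_H - (34q_H + (3/2)q_H²). Setting ∂π_H/∂q_H = 0: 90 - 6q_H - (3/2)(q_I) = 0.
Ionix's first-order condition: 100 - 5q_I - (3/2)(q_H) = 0.
Best responses: q_H = (90 - (3/2)q_I)/6, q_I = (100 - (3/2)q_H)/5.
Substituting one into the other gives q_H = 400/37 and q_I = 620/37.
Price P = 124 - (3/2)·(1020/37) = 82.6486.
Helios's profit: 82.6486·(400/37) - 34·(400/37) - (3/2)(400/37)² = 350.6209.

350.62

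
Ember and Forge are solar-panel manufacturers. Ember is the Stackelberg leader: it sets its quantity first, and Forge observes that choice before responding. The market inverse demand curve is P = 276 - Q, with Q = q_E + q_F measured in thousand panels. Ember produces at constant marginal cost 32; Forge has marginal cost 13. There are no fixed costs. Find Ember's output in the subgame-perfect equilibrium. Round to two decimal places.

Solve by backward induction. Given q_E, the follower Forge maximises π_F = (276 - q_E - q_F)q_F - 13q_F.
Setting the follower's marginal profit to zero, 263 - q_E - 2q_F = 0, i.e. q_F = (263 - q_E)/2.
Ember substitutes q_F(q_E) into its own profit: π_E = q_E(276 - q_E - (263 - q_E)/2) - 32q_E = (289/2 - (1/2)q_E)q_E - 32q_E.
Maximising: ∂π_E/∂q_E = 225/2 - q_E = 0, giving q_E = 225/2.
Then q_F = (263 - 225/2)/2 = 301/4.

112.50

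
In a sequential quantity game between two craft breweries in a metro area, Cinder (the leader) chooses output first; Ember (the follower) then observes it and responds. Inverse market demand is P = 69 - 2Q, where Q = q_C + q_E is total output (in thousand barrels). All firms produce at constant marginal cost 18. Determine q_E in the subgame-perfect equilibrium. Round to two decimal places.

The follower Ember best-responds to any q_C: π_E = (69 - 2Q)q_E - 18q_E.
∂π_E/∂q_E = 51 - 2q_C - 4q_E = 0 gives the reaction function q_E = (51 - 2q_C)/4.
Cinder substitutes q_E(q_C) into its own profit: π_C = q_C(69 - 2q_C - (51 - 2q_C)/2) - 18q_C = (87/2 - q_C)q_C - 18q_C.
The leader's first-order condition 51/2 - 2q_C = 0 yields q_C = 51/4.
Then q_E = (51 - 2·(51/4))/4 = 51/8.

6.38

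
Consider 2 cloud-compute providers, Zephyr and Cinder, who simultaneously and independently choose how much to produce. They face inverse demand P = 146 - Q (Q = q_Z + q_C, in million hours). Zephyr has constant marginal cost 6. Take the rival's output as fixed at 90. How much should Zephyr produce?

25

With the rival's output fixed at 90, Zephyr's profit is π_Z = (146 - 90 - q_Z)q_Z - (6q_Z) = (56 - q_Z)q_Z - (6q_Z).
∂π_Z/∂q_Z = 50 - 2q_Z = 0, so q_Z = 25.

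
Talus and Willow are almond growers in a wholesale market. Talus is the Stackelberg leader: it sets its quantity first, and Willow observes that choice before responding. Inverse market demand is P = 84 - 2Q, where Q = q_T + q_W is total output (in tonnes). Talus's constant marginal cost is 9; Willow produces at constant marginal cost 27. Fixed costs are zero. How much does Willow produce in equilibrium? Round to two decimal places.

2.63

Solve by backward induction. Given q_T, the follower Willow maximises π_W = (84 - 2q_T - 2q_W)q_W - 27q_W.
Follower FOC: 57 - 2q_T - 4q_W = 0, so q_W(q_T) = (57 - 2q_T)/4.
Talus substitutes q_W(q_T) into its own profit: π_T = q_T(84 - 2q_T - (57 - 2q_T)/2) - 9q_T = (111/2 - q_T)q_T - 9q_T.
Maximising: ∂π_T/∂q_T = 93/2 - 2q_T = 0, giving q_T = 93/4.
Then q_W = (57 - 2·(93/4))/4 = 21/8.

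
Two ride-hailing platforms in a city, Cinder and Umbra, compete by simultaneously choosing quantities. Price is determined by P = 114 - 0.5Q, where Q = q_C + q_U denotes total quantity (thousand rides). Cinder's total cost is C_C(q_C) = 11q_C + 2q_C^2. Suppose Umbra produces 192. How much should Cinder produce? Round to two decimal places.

1.40

With the rival's output fixed at 192, Cinder's profit is π_C = (114 - (1/2)·192 - (1/2)q_C)q_C - (11q_C + 2q_C²) = (18 - (1/2)q_C)q_C - (11q_C + 2q_C²).
∂π_C/∂q_C = 7 - 5q_C = 0, so q_C = 7/5.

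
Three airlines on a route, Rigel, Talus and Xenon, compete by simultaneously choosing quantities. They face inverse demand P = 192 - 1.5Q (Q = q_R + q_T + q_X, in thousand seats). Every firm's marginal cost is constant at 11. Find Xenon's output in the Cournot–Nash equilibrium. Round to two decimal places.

A representative firm's profit is π_i = q_i(192 - 1.5Q) - 11q_i.
Setting ∂π_i/∂q_i = 0 with rivals' quantities fixed: 181 - 3q_i - (3/2)·Σ_{j≠i} q_j = 0.
With identical firms every q_j equals q_i, so Σ_{j≠i} q_j = 2q_i and 181 = 6q_i, giving q_i = 181/6.

30.17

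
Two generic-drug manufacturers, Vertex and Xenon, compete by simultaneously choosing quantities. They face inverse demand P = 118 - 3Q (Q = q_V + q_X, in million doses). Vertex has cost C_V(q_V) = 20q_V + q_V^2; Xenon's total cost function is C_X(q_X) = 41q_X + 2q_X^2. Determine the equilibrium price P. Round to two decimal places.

72.75

Vertex's profit: π_V = (118 - 3Q)q_V - (20q_V + q_V²). Setting ∂π_V/∂q_V = 0: 98 - 8q_V - 3(q_X) = 0.
Xenon's first-order condition: 77 - 10q_X - 3(q_V) = 0.
Rearranging gives the reaction functions q_V = (98 - 3q_X)/8 and q_X = (77 - 3q_V)/10.
Solving the pair: q_V = 749/71, q_X = 322/71.
Total output Q = 1071/71, so price P = 118 - 3·(1071/71) = 72.7465.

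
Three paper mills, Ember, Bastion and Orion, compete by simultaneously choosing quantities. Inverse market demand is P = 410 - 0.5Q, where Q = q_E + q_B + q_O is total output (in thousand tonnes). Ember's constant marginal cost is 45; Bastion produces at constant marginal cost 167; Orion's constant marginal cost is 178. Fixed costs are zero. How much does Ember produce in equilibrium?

310

Ember's profit: π_E = (410 - 0.5Q)q_E - (45q_E). Setting ∂π_E/∂q_E = 0: 365 - q_E - (1/2)(q_B + q_O) = 0.
Bastion's profit: π_B = (410 - 0.5Q)q_B - (167q_B). Setting ∂π_B/∂q_B = 0: 243 - q_B - (1/2)(q_E + q_O) = 0.
Orion's profit: π_O = (410 - 0.5Q)q_O - (178q_O). Setting ∂π_O/∂q_O = 0: 232 - q_O - (1/2)(q_E + q_B) = 0.
Summing all 3 equations gives 840 − 2Q = 0, hence Q = 420.
Back-substituting: q_E = (365 − 210)/(1/2) = 310, q_B = (243 − 210)/(1/2) = 66, q_O = (232 − 210)/(1/2) = 44.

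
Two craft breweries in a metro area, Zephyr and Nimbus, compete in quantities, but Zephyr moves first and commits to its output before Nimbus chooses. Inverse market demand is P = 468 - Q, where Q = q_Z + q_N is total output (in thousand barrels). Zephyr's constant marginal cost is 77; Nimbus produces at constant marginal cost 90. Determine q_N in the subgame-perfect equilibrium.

88

The follower Nimbus best-responds to any q_Z: π_N = (468 - Q)q_N - 90q_N.
∂π_N/∂q_N = 378 - q_Z - 2q_N = 0 gives the reaction function q_N = (378 - q_Z)/2.
The leader anticipates this reaction. Substituting into P = 468 - Q gives P = 279 - (1/2)q_Z, so π_Z = (279 - (1/2)q_Z)q_Z - 77q_Z.
Maximising: ∂π_Z/∂q_Z = 202 - q_Z = 0, giving q_Z = 202.
Then q_N = (378 - 202)/2 = 88.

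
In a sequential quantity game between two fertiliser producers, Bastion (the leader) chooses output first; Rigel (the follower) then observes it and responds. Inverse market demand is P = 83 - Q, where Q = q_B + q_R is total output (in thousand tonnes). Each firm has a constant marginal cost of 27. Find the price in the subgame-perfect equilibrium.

41

Solve by backward induction. Given q_B, the follower Rigel maximises π_R = (83 - q_B - q_R)q_R - 27q_R.
∂π_R/∂q_R = 56 - q_B - 2q_R = 0 gives the reaction function q_R = (56 - q_B)/2.
The leader anticipates this reaction. Substituting into P = 83 - Q gives P = 55 - (1/2)q_B, so π_B = (55 - (1/2)q_B)q_B - 27q_B.
Leader FOC: 28 - q_B = 0, so q_B = 28.
Then q_R = (56 - 28)/2 = 14.
Total output Q = 42, so price P = 83 - 42 = 41.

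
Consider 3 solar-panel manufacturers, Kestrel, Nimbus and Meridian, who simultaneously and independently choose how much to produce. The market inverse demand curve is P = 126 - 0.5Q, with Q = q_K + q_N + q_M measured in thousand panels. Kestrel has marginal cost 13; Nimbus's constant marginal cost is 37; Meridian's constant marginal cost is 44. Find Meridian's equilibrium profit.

242

Kestrel's profit: π_K = (126 - 0.5Q)q_K - (13q_K). Setting ∂π_K/∂q_K = 0: 113 - q_K - (1/2)(q_N + q_M) = 0.
Nimbus's profit: π_N = (126 - 0.5Q)q_N - (37q_N). Setting ∂π_N/∂q_N = 0: 89 - q_N - (1/2)(q_K + q_M) = 0.
Meridian's profit: π_M = (126 - 0.5Q)q_M - (44q_M). Setting ∂π_M/∂q_M = 0: 82 - q_M - (1/2)(q_K + q_N) = 0.
Adding the 3 first-order conditions: 284 − 2Q = 0, so Q = 142.
Back-substituting: q_K = (113 − 71)/(1/2) = 84, q_N = (89 − 71)/(1/2) = 36, q_M = (82 − 71)/(1/2) = 22.
Price P = 126 - (1/2)·142 = 55.
Meridian's profit: (55 - 44)·22 = 242.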